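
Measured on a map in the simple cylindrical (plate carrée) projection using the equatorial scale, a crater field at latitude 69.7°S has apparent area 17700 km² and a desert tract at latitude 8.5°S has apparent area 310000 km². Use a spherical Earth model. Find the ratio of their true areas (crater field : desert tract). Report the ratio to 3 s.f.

On the plate carrée, areal scale = h·k = 1 × sec φ, so true area = apparent × cos φ.
True area of crater field: 17700 × cos(69.7°) = 17700 × 0.3469 = 6141 km².
True area of desert tract: 310000 × cos(8.5°) = 310000 × 0.9890 = 306600 km².
Ratio = 6141 / 306600 ≈ 0.0200.

0.0200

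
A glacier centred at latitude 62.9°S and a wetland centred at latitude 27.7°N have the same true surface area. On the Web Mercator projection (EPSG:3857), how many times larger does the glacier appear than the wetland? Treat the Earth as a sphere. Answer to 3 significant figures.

3.78

Mercator areal scale is sec²φ.
At 62.9°: sec²(62.9°) = 1/0.4555² = 4.819.
At 27.7°: sec²(27.7°) = 1/0.8854² = 1.276.
Ratio = 4.819/1.276 = cos²(27.7°)/cos²(62.9°) ≈ 3.78.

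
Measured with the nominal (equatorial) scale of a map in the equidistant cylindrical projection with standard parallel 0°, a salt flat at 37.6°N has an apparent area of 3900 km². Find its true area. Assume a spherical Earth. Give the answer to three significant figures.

3090 km²

For the equirectangular projection with φ₀ = 0 (plate carrée), h = 1 along meridians and k = sec φ along parallels.
Areal scale = h·k = 1 × sec φ; at 37.6°, h = 1.000, k = 1.262, so h·k = 1.262.
True area = apparent / (areal scale) = 3900 / 1.262 ≈ 3090 km².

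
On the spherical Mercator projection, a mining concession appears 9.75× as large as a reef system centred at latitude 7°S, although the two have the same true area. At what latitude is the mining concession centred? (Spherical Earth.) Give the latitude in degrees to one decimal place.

71.5°

For equal true areas on Mercator, apparent areas scale as sec²φ, so the ratio is cos²φ₂ / cos²φ₁.
cos²φ₂ / cos²φ₁ = 9.75  ⇒  cos φ₁ = cos 7° / √9.75 = 0.9925/3.122 = 0.3179.
φ₁ = arccos(0.3179) ≈ 71.5°.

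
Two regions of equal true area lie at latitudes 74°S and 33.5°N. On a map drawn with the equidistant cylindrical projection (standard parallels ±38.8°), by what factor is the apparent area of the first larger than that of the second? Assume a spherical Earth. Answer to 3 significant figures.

3.03

In the equirectangular projection with standard parallel φ₀ = 38.8° (x = Rλ cos φ₀, y = Rφ), meridians are true-scale (h = 1) and the parallel scale is k = cos φ₀ / cos φ.
Areal scale at 74°: h·k = 1.000 × 2.827 = 2.827.
Areal scale at 33.5°: h·k = 1.000 × 0.9346 = 0.9346.
Ratio = 2.827/0.9346 ≈ 3.03.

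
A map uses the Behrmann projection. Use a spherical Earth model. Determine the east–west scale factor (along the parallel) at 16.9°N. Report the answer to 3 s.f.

The Behrmann projection is cylindrical equal-area with φ₀ = 30°. For cylindrical equal-area with standard parallel φ₀, h = cos φ / cos φ₀ and k = cos φ₀ / cos φ, so h·k = 1.
k = cos 30° / cos 16.9° = 0.8660/0.9568 = 0.9051.

0.905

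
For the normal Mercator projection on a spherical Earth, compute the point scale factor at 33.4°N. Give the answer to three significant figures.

1.20

For Mercator, h = k = sec φ (a conformal cylindrical projection has a single point scale, 1/cos φ).
k = 1/cos 33.4° = 1/0.8348 = 1.198.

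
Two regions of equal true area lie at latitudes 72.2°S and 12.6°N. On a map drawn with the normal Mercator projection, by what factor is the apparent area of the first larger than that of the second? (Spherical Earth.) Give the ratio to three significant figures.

On Mercator, area is exaggerated by sec²φ = 1/cos²φ.
At 72.2°: sec²(72.2°) = 1/0.3057² = 10.70.
At 12.6°: sec²(12.6°) = 1/0.9759² = 1.050.
Ratio = 10.70/1.050 = cos²(12.6°)/cos²(72.2°) ≈ 10.2.

10.2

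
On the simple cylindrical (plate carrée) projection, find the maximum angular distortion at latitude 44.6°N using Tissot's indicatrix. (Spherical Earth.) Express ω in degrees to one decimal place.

Plate carrée maps x = Rλ, y = Rφ. The meridian scale is h = 1 and the parallel scale is k = 1/cos φ = sec φ.
At 44.6°: h = 1.000, k = 1.404; principal scales a = 1.404, b = 1.000.
sin(ω/2) = (a − b)/(a + b) = 0.4044/2.404 = 0.1682, so ω = 2 arcsin(0.1682) ≈ 19.4°.

19.4°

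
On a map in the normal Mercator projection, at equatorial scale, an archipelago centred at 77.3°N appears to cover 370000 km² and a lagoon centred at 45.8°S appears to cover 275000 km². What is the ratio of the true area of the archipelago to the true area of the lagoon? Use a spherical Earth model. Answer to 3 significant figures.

0.134

Since Mercator area scale is 1/cos²φ, the true area equals the apparent area multiplied by cos²φ.
True area of archipelago: 370000 × cos²(77.3°) = 370000 × 0.04833 = 17880 km².
True area of lagoon: 275000 × cos²(45.8°) = 275000 × 0.4860 = 133700 km².
Ratio = 17880 / 133700 ≈ 0.134.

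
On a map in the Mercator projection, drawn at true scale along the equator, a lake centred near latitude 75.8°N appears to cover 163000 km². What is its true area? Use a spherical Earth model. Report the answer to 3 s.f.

9810 km²

The Mercator projection is conformal; its linear scale factor is the same in every direction and equals sec φ = 1/cos φ.
Areal scale = k² = sec²φ = 1/cos²(75.8°) = 1/0.2453² = 16.62.
True area = apparent / (areal scale) = 163000 / 16.62 ≈ 9810 km².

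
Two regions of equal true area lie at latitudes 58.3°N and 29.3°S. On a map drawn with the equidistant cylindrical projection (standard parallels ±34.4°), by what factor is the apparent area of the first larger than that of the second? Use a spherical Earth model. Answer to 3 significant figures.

1.66

The equidistant cylindrical projection with φ₀ = 34.4° has h = 1 (meridians true) and k = cos φ₀ / cos φ along parallels.
Areal scale at 58.3°: h·k = 1.000 × 1.570 = 1.570.
Areal scale at 29.3°: h·k = 1.000 × 0.9462 = 0.9462.
Ratio = 1.570/0.9462 ≈ 1.66.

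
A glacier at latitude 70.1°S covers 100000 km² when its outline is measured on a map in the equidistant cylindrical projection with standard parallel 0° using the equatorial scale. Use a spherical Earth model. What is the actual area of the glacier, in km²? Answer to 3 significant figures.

34000 km²

Plate carrée maps x = Rλ, y = Rφ. The meridian scale is h = 1 and the parallel scale is k = 1/cos φ = sec φ.
Areal scale = h·k = 1 × sec φ; at 70.1°, h = 1.000, k = 2.938, so h·k = 2.938.
True area = apparent / (areal scale) = 100000 / 2.938 ≈ 34000 km².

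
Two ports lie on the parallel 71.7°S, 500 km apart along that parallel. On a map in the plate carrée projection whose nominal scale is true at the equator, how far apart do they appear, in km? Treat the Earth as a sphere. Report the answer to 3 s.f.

Plate carrée maps x = Rλ, y = Rφ. The meridian scale is h = 1 and the parallel scale is k = 1/cos φ = sec φ.
Along the parallel, k = sec 71.7° = 1/0.3140 = 3.185.
Map distance = 500 × 3.185 ≈ 1590 km.

1590 km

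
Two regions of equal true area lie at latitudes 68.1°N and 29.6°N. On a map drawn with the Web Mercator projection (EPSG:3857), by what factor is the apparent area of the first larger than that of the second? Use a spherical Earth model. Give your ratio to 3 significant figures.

5.43

Mercator areal scale is sec²φ.
At 68.1°: sec²(68.1°) = 1/0.3730² = 7.188.
At 29.6°: sec²(29.6°) = 1/0.8695² = 1.323.
Ratio = 7.188/1.323 = cos²(29.6°)/cos²(68.1°) ≈ 5.43.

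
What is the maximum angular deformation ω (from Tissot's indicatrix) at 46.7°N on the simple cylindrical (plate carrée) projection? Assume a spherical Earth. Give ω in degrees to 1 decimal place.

In the plate carrée (x = Rλ, y = Rφ), meridians are true-scale (h = 1) and parallels are stretched by k = sec φ.
At 46.7°: h = 1.000, k = 1.458; principal scales a = 1.458, b = 1.000.
sin(ω/2) = (a − b)/(a + b) = 0.4581/2.458 = 0.1864, so ω = 2 arcsin(0.1864) ≈ 21.5°.

21.5°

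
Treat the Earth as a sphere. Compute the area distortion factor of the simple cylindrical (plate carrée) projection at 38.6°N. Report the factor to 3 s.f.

For the equirectangular projection with φ₀ = 0 (plate carrée), h = 1 along meridians and k = sec φ along parallels.
Areal scale = h·k = 1 × sec φ; at 38.6°, h = 1.000, k = 1.280, so h·k = 1.280.

1.28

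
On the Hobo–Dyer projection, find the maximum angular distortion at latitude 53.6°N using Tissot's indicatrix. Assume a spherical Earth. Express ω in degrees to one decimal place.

Hobo–Dyer is a cylindrical equal-area projection with standard parallels at ±37.5°. A cylindrical equal-area projection with standard parallel φ₀ has meridian scale h = cos φ / cos φ₀ and parallel scale k = cos φ₀ / cos φ (so areas are preserved, h·k = 1).
At 53.6°: h = 0.7480, k = 1.337; principal scales a = 1.337, b = 0.7480.
sin(ω/2) = (a − b)/(a + b) = 0.5889/2.085 = 0.2825, so ω = 2 arcsin(0.2825) ≈ 32.8°.

32.8°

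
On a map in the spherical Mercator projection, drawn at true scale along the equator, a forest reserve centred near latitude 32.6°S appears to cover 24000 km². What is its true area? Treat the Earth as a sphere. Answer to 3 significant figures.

The Mercator projection is conformal; its linear scale factor is the same in every direction and equals sec φ = 1/cos φ.
Areal scale = k² = sec²φ = 1/cos²(32.6°) = 1/0.8425² = 1.409.
True area = apparent / (areal scale) = 24000 / 1.409 ≈ 17000 km².

17000 km²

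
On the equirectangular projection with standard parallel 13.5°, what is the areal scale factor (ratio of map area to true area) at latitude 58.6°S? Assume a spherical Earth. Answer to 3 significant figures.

In the equirectangular projection with standard parallel φ₀ = 13.5° (x = Rλ cos φ₀, y = Rφ), meridians are true-scale (h = 1) and the parallel scale is k = cos φ₀ / cos φ.
Areal scale = h·k = 1 × cos φ₀ / cos φ; at 58.6°, h = 1.000, k = 1.866, so h·k = 1.866.

1.87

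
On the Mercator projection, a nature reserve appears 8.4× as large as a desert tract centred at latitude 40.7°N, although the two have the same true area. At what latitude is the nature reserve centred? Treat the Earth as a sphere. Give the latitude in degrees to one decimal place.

74.8°

Mercator areal scale is sec²φ, so apparent-area ratio = sec²φ₁ / sec²φ₂ = cos²φ₂ / cos²φ₁.
cos²φ₂ / cos²φ₁ = 8.4  ⇒  cos φ₁ = cos 40.7° / √8.4 = 0.7581/2.898 = 0.2616.
φ₁ = arccos(0.2616) ≈ 74.8°.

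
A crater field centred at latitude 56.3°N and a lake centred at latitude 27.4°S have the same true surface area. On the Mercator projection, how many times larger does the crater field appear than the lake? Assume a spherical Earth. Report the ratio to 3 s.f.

Mercator areal scale is sec²φ.
At 56.3°: sec²(56.3°) = 1/0.5548² = 3.248.
At 27.4°: sec²(27.4°) = 1/0.8878² = 1.269.
Ratio = 3.248/1.269 = cos²(27.4°)/cos²(56.3°) ≈ 2.56.

2.56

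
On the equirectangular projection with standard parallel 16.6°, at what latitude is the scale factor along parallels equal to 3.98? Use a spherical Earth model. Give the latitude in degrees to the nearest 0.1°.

76.1°

With standard parallel φ₀ = 16.6°, the equirectangular projection gives x = Rλ cos φ₀, y = Rφ, so h = 1 and k = cos 16.6° / cos φ.
k = cos φ₀ / cos φ = 3.98  ⇒  cos φ = cos 16.6° / 3.98 = 0.2408.
φ = arccos(0.2408) ≈ 76.1°.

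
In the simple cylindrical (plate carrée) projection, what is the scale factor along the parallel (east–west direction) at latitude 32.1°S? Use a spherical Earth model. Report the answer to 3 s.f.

Plate carrée maps x = Rλ, y = Rφ. The meridian scale is h = 1 and the parallel scale is k = 1/cos φ = sec φ.
k = 1/cos 32.1° = 1/0.8471 = 1.180.

1.18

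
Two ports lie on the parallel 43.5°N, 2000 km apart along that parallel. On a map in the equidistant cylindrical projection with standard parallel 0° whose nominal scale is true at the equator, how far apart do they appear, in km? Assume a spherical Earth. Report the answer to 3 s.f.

In the plate carrée (x = Rλ, y = Rφ), meridians are true-scale (h = 1) and parallels are stretched by k = sec φ.
Along the parallel, k = sec 43.5° = 1/0.7254 = 1.379.
Map distance = 2000 × 1.379 ≈ 2760 km.

2760 km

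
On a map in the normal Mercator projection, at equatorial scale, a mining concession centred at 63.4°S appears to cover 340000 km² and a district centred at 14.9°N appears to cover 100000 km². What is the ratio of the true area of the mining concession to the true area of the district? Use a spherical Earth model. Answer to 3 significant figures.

0.730

Mercator's areal exaggeration is sec²φ; hence true area = (apparent area) · cos²φ.
True area of mining concession: 340000 × cos²(63.4°) = 340000 × 0.2005 = 68170 km².
True area of district: 100000 × cos²(14.9°) = 100000 × 0.9339 = 93390 km².
Ratio = 68170 / 93390 ≈ 0.730.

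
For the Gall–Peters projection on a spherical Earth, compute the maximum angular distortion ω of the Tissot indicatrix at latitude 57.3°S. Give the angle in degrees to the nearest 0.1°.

Gall–Peters is a cylindrical equal-area projection with standard parallels at ±45°. Cylindrical equal-area (φ₀ = 45°): h = cos φ / cos 45° along meridians, k = cos 45° / cos φ along parallels; h·k = 1.
At 57.3°: h = 0.7640, k = 1.309; principal scales a = 1.309, b = 0.7640.
sin(ω/2) = (a − b)/(a + b) = 0.5449/2.073 = 0.2629, so ω = 2 arcsin(0.2629) ≈ 30.5°.

30.5°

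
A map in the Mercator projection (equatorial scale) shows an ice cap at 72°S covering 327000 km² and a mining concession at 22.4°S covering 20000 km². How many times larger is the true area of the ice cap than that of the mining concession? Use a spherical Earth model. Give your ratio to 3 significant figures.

1.83

Since Mercator area scale is 1/cos²φ, the true area equals the apparent area multiplied by cos²φ.
True area of ice cap: 327000 × cos²(72°) = 327000 × 0.09549 = 31230 km².
True area of mining concession: 20000 × cos²(22.4°) = 20000 × 0.8548 = 17100 km².
Ratio = 31230 / 17100 ≈ 1.83.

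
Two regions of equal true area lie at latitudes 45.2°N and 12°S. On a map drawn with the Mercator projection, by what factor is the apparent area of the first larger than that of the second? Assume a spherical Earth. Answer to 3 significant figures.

On Mercator, area is exaggerated by sec²φ = 1/cos²φ.
At 45.2°: sec²(45.2°) = 1/0.7046² = 2.014.
At 12°: sec²(12°) = 1/0.9781² = 1.045.
Ratio = 2.014/1.045 = cos²(12°)/cos²(45.2°) ≈ 1.93.

1.93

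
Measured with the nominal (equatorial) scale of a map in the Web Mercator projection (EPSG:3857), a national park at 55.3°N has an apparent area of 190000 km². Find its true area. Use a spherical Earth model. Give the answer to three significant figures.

61600 km²

For Mercator, h = k = sec φ (a conformal cylindrical projection has a single point scale, 1/cos φ).
Areal scale = k² = sec²φ = 1/cos²(55.3°) = 1/0.5693² = 3.086.
True area = apparent / (areal scale) = 190000 / 3.086 ≈ 61600 km².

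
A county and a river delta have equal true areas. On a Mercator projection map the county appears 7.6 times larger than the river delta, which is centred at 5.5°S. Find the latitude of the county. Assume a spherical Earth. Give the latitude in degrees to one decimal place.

Mercator areal scale is sec²φ, so apparent-area ratio = sec²φ₁ / sec²φ₂ = cos²φ₂ / cos²φ₁.
cos²φ₂ / cos²φ₁ = 7.6  ⇒  cos φ₁ = cos 5.5° / √7.6 = 0.9954/2.757 = 0.3611.
φ₁ = arccos(0.3611) ≈ 68.8°.

68.8°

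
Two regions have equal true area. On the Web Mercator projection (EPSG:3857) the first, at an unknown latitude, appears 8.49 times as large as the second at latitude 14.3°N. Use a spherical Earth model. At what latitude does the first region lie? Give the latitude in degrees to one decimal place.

70.6°

For equal true areas on Mercator, apparent areas scale as sec²φ, so the ratio is cos²φ₂ / cos²φ₁.
cos²φ₂ / cos²φ₁ = 8.49  ⇒  cos φ₁ = cos 14.3° / √8.49 = 0.9690/2.914 = 0.3326.
φ₁ = arccos(0.3326) ≈ 70.6°.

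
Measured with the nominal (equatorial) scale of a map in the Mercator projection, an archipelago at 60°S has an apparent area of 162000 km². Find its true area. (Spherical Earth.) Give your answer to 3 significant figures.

Mercator is conformal, so the point scale is isotropic: h = k = sec φ = 1/cos φ.
Areal scale = k² = sec²φ = 1/cos²(60°) = 1/0.5000² = 4.000.
True area = apparent / (areal scale) = 162000 / 4.000 ≈ 40500 km².

40500 km²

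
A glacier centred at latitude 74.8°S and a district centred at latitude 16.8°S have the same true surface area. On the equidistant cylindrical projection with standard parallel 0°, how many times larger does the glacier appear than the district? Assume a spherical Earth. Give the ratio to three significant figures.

3.65

In the plate carrée (x = Rλ, y = Rφ), meridians are true-scale (h = 1) and parallels are stretched by k = sec φ.
Areal scale at 74.8°: h·k = 1.000 × 3.814 = 3.814.
Areal scale at 16.8°: h·k = 1.000 × 1.045 = 1.045.
Ratio = 3.814/1.045 ≈ 3.65.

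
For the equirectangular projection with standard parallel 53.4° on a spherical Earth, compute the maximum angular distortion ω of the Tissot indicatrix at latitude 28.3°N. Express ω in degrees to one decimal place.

In the equirectangular projection with standard parallel φ₀ = 53.4° (x = Rλ cos φ₀, y = Rφ), meridians are true-scale (h = 1) and the parallel scale is k = cos φ₀ / cos φ.
At 28.3°: h = 1.000, k = 0.6772; principal scales a = 1.000, b = 0.6772.
sin(ω/2) = (a − b)/(a + b) = 0.3228/1.677 = 0.1925, so ω = 2 arcsin(0.1925) ≈ 22.2°.

22.2°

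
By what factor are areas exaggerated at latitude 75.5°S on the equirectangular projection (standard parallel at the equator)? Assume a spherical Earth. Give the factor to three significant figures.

Plate carrée maps x = Rλ, y = Rφ. The meridian scale is h = 1 and the parallel scale is k = 1/cos φ = sec φ.
Areal scale = h·k = 1 × sec φ; at 75.5°, h = 1.000, k = 3.994, so h·k = 3.994.

3.99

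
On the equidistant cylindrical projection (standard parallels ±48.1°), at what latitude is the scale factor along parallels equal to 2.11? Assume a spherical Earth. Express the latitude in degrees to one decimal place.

With standard parallel φ₀ = 48.1°, the equirectangular projection gives x = Rλ cos φ₀, y = Rφ, so h = 1 and k = cos 48.1° / cos φ.
k = cos φ₀ / cos φ = 2.11  ⇒  cos φ = cos 48.1° / 2.11 = 0.3165.
φ = arccos(0.3165) ≈ 71.5°.

71.5°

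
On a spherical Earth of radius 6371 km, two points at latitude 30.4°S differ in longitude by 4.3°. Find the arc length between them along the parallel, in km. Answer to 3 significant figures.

412 km

Arc length along a parallel = R cos φ · Δλ (with Δλ in radians).
= 6371 × cos 30.4° × (4.3° × π/180) = 6371 × 0.8625 × 0.07505 ≈ 412 km.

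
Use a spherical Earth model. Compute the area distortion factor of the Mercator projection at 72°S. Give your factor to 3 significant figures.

10.5

The Mercator projection is conformal; its linear scale factor is the same in every direction and equals sec φ = 1/cos φ.
Areal scale = k² = sec²φ = 1/cos²(72°) = 1/0.3090² = 10.47.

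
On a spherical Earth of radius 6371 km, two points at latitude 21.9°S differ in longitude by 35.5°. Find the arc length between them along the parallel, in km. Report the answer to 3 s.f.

3660 km

Arc length along a parallel = R cos φ · Δλ (with Δλ in radians).
= 6371 × cos 21.9° × (35.5° × π/180) = 6371 × 0.9278 × 0.6196 ≈ 3660 km.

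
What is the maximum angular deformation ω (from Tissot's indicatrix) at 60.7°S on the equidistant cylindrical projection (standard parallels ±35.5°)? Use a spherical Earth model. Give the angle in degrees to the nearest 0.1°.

With standard parallel φ₀ = 35.5°, the equirectangular projection gives x = Rλ cos φ₀, y = Rφ, so h = 1 and k = cos 35.5° / cos φ.
At 60.7°: h = 1.000, k = 1.664; principal scales a = 1.664, b = 1.000.
sin(ω/2) = (a − b)/(a + b) = 0.6636/2.664 = 0.2491, so ω = 2 arcsin(0.2491) ≈ 28.9°.

28.9°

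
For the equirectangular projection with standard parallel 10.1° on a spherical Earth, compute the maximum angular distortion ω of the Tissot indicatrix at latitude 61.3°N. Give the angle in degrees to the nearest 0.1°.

In the equirectangular projection with standard parallel φ₀ = 10.1° (x = Rλ cos φ₀, y = Rφ), meridians are true-scale (h = 1) and the parallel scale is k = cos φ₀ / cos φ.
At 61.3°: h = 1.000, k = 2.050; principal scales a = 2.050, b = 1.000.
sin(ω/2) = (a − b)/(a + b) = 1.050/3.050 = 0.3443, so ω = 2 arcsin(0.3443) ≈ 40.3°.

40.3°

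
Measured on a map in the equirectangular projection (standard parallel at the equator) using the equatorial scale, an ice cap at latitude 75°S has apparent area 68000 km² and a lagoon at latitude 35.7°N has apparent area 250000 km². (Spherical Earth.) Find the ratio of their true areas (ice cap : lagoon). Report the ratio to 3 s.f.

On the plate carrée, areal scale = h·k = 1 × sec φ, so true area = apparent × cos φ.
True area of ice cap: 68000 × cos(75°) = 68000 × 0.2588 = 17600 km².
True area of lagoon: 250000 × cos(35.7°) = 250000 × 0.8121 = 203000 km².
Ratio = 17600 / 203000 ≈ 0.0867.

0.0867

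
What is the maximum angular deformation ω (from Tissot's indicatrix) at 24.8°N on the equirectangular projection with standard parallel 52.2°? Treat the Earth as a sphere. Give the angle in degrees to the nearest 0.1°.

22.4°

The equidistant cylindrical projection with φ₀ = 52.2° has h = 1 (meridians true) and k = cos φ₀ / cos φ along parallels.
At 24.8°: h = 1.000, k = 0.6752; principal scales a = 1.000, b = 0.6752.
sin(ω/2) = (a − b)/(a + b) = 0.3248/1.675 = 0.1939, so ω = 2 arcsin(0.1939) ≈ 22.4°.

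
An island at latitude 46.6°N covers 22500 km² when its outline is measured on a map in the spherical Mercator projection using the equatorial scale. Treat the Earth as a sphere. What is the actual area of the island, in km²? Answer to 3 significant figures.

For Mercator, h = k = sec φ (a conformal cylindrical projection has a single point scale, 1/cos φ).
Areal scale = k² = sec²φ = 1/cos²(46.6°) = 1/0.6871² = 2.118.
True area = apparent / (areal scale) = 22500 / 2.118 ≈ 10600 km².

10600 km²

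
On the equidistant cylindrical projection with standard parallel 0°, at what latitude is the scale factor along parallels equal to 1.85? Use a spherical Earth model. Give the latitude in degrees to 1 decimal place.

57.3°

Plate carrée: h = 1, k = sec φ along parallels.
sec φ = 1.85  ⇒  cos φ = 0.5405  ⇒  φ ≈ 57.3°.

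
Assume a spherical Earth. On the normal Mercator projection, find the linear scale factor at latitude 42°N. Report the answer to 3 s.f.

Mercator is conformal, so the point scale is isotropic: h = k = sec φ = 1/cos φ.
k = 1/cos 42° = 1/0.7431 = 1.346.

1.35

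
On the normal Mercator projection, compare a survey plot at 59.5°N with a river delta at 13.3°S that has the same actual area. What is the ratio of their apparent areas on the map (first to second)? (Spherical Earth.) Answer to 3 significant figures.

On Mercator, area is exaggerated by sec²φ = 1/cos²φ.
At 59.5°: sec²(59.5°) = 1/0.5075² = 3.882.
At 13.3°: sec²(13.3°) = 1/0.9732² = 1.056.
Ratio = 3.882/1.056 = cos²(13.3°)/cos²(59.5°) ≈ 3.68.

3.68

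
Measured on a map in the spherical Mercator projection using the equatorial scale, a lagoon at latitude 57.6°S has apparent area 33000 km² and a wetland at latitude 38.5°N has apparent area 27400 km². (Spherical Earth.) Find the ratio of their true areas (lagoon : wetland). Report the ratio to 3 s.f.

0.565

On Mercator the areal scale is sec²φ, so true area = apparent × cos²φ.
True area of lagoon: 33000 × cos²(57.6°) = 33000 × 0.2871 = 9475 km².
True area of wetland: 27400 × cos²(38.5°) = 27400 × 0.6125 = 16780 km².
Ratio = 9475 / 16780 ≈ 0.565.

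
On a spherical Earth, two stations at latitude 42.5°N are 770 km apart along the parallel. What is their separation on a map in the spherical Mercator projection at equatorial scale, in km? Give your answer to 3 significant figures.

1040 km

For Mercator, h = k = sec φ (a conformal cylindrical projection has a single point scale, 1/cos φ).
Along the parallel, k = sec 42.5° = 1/0.7373 = 1.356.
Map distance = 770 × 1.356 ≈ 1040 km.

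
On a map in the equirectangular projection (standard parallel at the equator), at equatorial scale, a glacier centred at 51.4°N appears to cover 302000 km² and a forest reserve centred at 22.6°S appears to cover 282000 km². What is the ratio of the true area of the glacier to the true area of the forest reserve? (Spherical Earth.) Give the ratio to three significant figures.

Plate carrée has h = 1 and k = sec φ, giving areal scale sec φ; true area = (apparent area) · cos φ.
True area of glacier: 302000 × cos(51.4°) = 302000 × 0.6239 = 188400 km².
True area of forest reserve: 282000 × cos(22.6°) = 282000 × 0.9232 = 260300 km².
Ratio = 188400 / 260300 ≈ 0.724.

0.724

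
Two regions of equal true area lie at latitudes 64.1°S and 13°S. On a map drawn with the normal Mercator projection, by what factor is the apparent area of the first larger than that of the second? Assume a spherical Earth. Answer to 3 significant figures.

4.98

On Mercator, area is exaggerated by sec²φ = 1/cos²φ.
At 64.1°: sec²(64.1°) = 1/0.4368² = 5.241.
At 13°: sec²(13°) = 1/0.9744² = 1.053.
Ratio = 5.241/1.053 = cos²(13°)/cos²(64.1°) ≈ 4.98.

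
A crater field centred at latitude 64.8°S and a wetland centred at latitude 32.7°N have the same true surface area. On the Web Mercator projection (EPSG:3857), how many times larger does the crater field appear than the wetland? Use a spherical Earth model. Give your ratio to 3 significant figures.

On Mercator, area is exaggerated by sec²φ = 1/cos²φ.
At 64.8°: sec²(64.8°) = 1/0.4258² = 5.516.
At 32.7°: sec²(32.7°) = 1/0.8415² = 1.412.
Ratio = 5.516/1.412 = cos²(32.7°)/cos²(64.8°) ≈ 3.91.

3.91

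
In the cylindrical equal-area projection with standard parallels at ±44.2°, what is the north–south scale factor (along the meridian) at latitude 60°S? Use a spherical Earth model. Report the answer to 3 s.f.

A cylindrical equal-area projection with standard parallel φ₀ has meridian scale h = cos φ / cos φ₀ and parallel scale k = cos φ₀ / cos φ (so areas are preserved, h·k = 1).
h = cos 60° / cos 44.2° = 0.5000/0.7169 = 0.6974.

0.697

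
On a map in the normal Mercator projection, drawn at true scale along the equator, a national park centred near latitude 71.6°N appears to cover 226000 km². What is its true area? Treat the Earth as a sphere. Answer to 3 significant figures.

22500 km²

For Mercator, h = k = sec φ (a conformal cylindrical projection has a single point scale, 1/cos φ).
Areal scale = k² = sec²φ = 1/cos²(71.6°) = 1/0.3156² = 10.04.
True area = apparent / (areal scale) = 226000 / 10.04 ≈ 22500 km².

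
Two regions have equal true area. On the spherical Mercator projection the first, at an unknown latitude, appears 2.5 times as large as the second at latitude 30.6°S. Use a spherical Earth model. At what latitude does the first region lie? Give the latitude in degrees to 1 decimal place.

For equal true areas on Mercator, apparent areas scale as sec²φ, so the ratio is cos²φ₂ / cos²φ₁.
cos²φ₂ / cos²φ₁ = 2.5  ⇒  cos φ₁ = cos 30.6° / √2.5 = 0.8607/1.581 = 0.5444.
φ₁ = arccos(0.5444) ≈ 57.0°.

57.0°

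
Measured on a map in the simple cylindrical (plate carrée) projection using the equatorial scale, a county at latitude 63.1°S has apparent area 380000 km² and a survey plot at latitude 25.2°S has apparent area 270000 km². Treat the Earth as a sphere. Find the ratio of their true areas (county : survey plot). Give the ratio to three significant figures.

On the plate carrée, areal scale = h·k = 1 × sec φ, so true area = apparent × cos φ.
True area of county: 380000 × cos(63.1°) = 380000 × 0.4524 = 171900 km².
True area of survey plot: 270000 × cos(25.2°) = 270000 × 0.9048 = 244300 km².
Ratio = 171900 / 244300 ≈ 0.704.

0.704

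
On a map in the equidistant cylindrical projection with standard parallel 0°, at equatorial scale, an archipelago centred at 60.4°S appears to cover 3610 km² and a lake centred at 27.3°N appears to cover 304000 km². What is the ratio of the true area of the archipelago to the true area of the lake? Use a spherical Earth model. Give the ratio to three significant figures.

Plate carrée has h = 1 and k = sec φ, giving areal scale sec φ; true area = (apparent area) · cos φ.
True area of archipelago: 3610 × cos(60.4°) = 3610 × 0.4939 = 1783 km².
True area of lake: 304000 × cos(27.3°) = 304000 × 0.8886 = 270100 km².
Ratio = 1783 / 270100 ≈ 0.00660.

0.00660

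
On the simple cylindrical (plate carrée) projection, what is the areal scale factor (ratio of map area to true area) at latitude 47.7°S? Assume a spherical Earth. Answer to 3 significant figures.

Plate carrée maps x = Rλ, y = Rφ. The meridian scale is h = 1 and the parallel scale is k = 1/cos φ = sec φ.
Areal scale = h·k = 1 × sec φ; at 47.7°, h = 1.000, k = 1.486, so h·k = 1.486.

1.49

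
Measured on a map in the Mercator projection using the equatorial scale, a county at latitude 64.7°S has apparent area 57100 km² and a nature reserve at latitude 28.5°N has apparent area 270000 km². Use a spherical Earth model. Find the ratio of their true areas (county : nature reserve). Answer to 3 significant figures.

On Mercator the areal scale is sec²φ, so true area = apparent × cos²φ.
True area of county: 57100 × cos²(64.7°) = 57100 × 0.1826 = 10430 km².
True area of nature reserve: 270000 × cos²(28.5°) = 270000 × 0.7723 = 208500 km².
Ratio = 10430 / 208500 ≈ 0.0500.

0.0500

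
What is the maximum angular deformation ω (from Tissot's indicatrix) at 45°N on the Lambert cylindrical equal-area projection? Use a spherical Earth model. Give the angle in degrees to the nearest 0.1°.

38.9°

The Lambert cylindrical equal-area projection is the cylindrical equal-area projection with its standard parallel at the equator (φ₀ = 0). Cylindrical equal-area (φ₀ = 0°): h = cos φ / cos 0° along meridians, k = cos 0° / cos φ along parallels; h·k = 1.
At 45°: h = 0.7071, k = 1.414; principal scales a = 1.414, b = 0.7071.
sin(ω/2) = (a − b)/(a + b) = 0.7071/2.121 = 0.3333, so ω = 2 arcsin(0.3333) ≈ 38.9°.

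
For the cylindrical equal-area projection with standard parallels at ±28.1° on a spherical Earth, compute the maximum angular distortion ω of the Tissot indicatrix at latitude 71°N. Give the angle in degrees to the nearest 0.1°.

99.0°

Cylindrical equal-area (φ₀ = 28.1°): h = cos φ / cos 28.1° along meridians, k = cos 28.1° / cos φ along parallels; h·k = 1.
At 71°: h = 0.3691, k = 2.709; principal scales a = 2.709, b = 0.3691.
sin(ω/2) = (a − b)/(a + b) = 2.340/3.079 = 0.7602, so ω = 2 arcsin(0.7602) ≈ 99.0°.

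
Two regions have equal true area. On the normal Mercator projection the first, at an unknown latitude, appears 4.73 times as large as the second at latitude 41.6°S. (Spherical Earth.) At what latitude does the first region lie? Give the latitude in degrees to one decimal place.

For equal true areas on Mercator, apparent areas scale as sec²φ, so the ratio is cos²φ₂ / cos²φ₁.
cos²φ₂ / cos²φ₁ = 4.73  ⇒  cos φ₁ = cos 41.6° / √4.73 = 0.7478/2.175 = 0.3438.
φ₁ = arccos(0.3438) ≈ 69.9°.

69.9°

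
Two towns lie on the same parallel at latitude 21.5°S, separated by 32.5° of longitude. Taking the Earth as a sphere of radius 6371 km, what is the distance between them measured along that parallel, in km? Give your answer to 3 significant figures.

Arc length along a parallel = R cos φ · Δλ (with Δλ in radians).
= 6371 × cos 21.5° × (32.5° × π/180) = 6371 × 0.9304 × 0.5672 ≈ 3360 km.

3360 km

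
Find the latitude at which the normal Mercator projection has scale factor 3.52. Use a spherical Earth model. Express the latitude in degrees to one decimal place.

Mercator scale is k = sec φ = 1/cos φ.
1/cos φ = 3.52  ⇒  cos φ = 0.2841  ⇒  φ = arccos(0.2841) ≈ 73.5°.

73.5°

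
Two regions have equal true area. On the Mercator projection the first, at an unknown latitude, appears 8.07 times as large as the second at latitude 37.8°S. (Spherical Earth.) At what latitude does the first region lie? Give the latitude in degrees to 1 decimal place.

On Mercator, (apparent₁)/(apparent₂) = sec²φ₁ / sec²φ₂ when true areas are equal.
cos²φ₂ / cos²φ₁ = 8.07  ⇒  cos φ₁ = cos 37.8° / √8.07 = 0.7902/2.841 = 0.2781.
φ₁ = arccos(0.2781) ≈ 73.9°.

73.9°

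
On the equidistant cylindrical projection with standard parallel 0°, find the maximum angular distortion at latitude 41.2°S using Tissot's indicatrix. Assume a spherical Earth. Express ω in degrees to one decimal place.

16.2°

Plate carrée maps x = Rλ, y = Rφ. The meridian scale is h = 1 and the parallel scale is k = 1/cos φ = sec φ.
At 41.2°: h = 1.000, k = 1.329; principal scales a = 1.329, b = 1.000.
sin(ω/2) = (a − b)/(a + b) = 0.3291/2.329 = 0.1413, so ω = 2 arcsin(0.1413) ≈ 16.2°.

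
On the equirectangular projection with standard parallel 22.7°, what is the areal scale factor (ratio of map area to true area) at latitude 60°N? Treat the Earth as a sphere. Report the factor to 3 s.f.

1.85

In the equirectangular projection with standard parallel φ₀ = 22.7° (x = Rλ cos φ₀, y = Rφ), meridians are true-scale (h = 1) and the parallel scale is k = cos φ₀ / cos φ.
Areal scale = h·k = 1 × cos φ₀ / cos φ; at 60°, h = 1.000, k = 1.845, so h·k = 1.845.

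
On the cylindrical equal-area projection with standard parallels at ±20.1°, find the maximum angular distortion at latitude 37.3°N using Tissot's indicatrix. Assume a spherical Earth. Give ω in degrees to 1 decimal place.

A cylindrical equal-area projection with standard parallel φ₀ has meridian scale h = cos φ / cos φ₀ and parallel scale k = cos φ₀ / cos φ (so areas are preserved, h·k = 1).
At 37.3°: h = 0.8471, k = 1.181; principal scales a = 1.181, b = 0.8471.
sin(ω/2) = (a − b)/(a + b) = 0.3335/2.028 = 0.1645, so ω = 2 arcsin(0.1645) ≈ 18.9°.

18.9°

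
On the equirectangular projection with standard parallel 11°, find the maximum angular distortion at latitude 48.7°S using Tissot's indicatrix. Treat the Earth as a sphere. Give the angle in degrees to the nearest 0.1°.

22.6°

In the equirectangular projection with standard parallel φ₀ = 11° (x = Rλ cos φ₀, y = Rφ), meridians are true-scale (h = 1) and the parallel scale is k = cos φ₀ / cos φ.
At 48.7°: h = 1.000, k = 1.487; principal scales a = 1.487, b = 1.000.
sin(ω/2) = (a − b)/(a + b) = 0.4873/2.487 = 0.1959, so ω = 2 arcsin(0.1959) ≈ 22.6°.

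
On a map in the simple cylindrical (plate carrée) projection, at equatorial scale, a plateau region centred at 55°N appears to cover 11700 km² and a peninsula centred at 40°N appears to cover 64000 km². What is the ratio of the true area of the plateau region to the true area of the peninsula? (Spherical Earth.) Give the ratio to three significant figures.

0.137

Plate carrée has h = 1 and k = sec φ, giving areal scale sec φ; true area = (apparent area) · cos φ.
True area of plateau region: 11700 × cos(55°) = 11700 × 0.5736 = 6711 km².
True area of peninsula: 64000 × cos(40°) = 64000 × 0.7660 = 49030 km².
Ratio = 6711 / 49030 ≈ 0.137.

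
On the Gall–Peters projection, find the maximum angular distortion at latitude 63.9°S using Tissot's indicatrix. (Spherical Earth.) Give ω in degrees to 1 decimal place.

52.4°

The Gall–Peters projection is cylindrical equal-area with φ₀ = 45°. A cylindrical equal-area projection with standard parallel φ₀ has meridian scale h = cos φ / cos φ₀ and parallel scale k = cos φ₀ / cos φ (so areas are preserved, h·k = 1).
At 63.9°: h = 0.6222, k = 1.607; principal scales a = 1.607, b = 0.6222.
sin(ω/2) = (a − b)/(a + b) = 0.9851/2.229 = 0.4419, so ω = 2 arcsin(0.4419) ≈ 52.4°.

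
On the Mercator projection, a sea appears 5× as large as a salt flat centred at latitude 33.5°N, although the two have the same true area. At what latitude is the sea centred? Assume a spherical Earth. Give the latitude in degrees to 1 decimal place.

68.1°

For equal true areas on Mercator, apparent areas scale as sec²φ, so the ratio is cos²φ₂ / cos²φ₁.
cos²φ₂ / cos²φ₁ = 5  ⇒  cos φ₁ = cos 33.5° / √5 = 0.8339/2.236 = 0.3729.
φ₁ = arccos(0.3729) ≈ 68.1°.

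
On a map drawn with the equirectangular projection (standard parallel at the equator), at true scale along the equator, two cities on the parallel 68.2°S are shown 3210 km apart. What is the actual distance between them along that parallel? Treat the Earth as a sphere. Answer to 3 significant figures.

In the plate carrée (x = Rλ, y = Rφ), meridians are true-scale (h = 1) and parallels are stretched by k = sec φ.
Along the parallel at 68.2°, map distances are exaggerated by k = sec 68.2° = 2.693.
True distance = 3210 / 2.693 = 3210 × cos 68.2° ≈ 1190 km.

1190 km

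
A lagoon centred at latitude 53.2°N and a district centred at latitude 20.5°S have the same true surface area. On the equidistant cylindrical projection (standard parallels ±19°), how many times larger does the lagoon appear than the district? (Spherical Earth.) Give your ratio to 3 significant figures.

1.56

With standard parallel φ₀ = 19°, the equirectangular projection gives x = Rλ cos φ₀, y = Rφ, so h = 1 and k = cos 19° / cos φ.
Areal scale at 53.2°: h·k = 1.000 × 1.578 = 1.578.
Areal scale at 20.5°: h·k = 1.000 × 1.009 = 1.009.
Ratio = 1.578/1.009 ≈ 1.56.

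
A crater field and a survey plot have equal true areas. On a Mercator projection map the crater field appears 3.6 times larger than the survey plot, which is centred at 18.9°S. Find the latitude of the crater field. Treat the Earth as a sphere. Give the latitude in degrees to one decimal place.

For equal true areas on Mercator, apparent areas scale as sec²φ, so the ratio is cos²φ₂ / cos²φ₁.
cos²φ₂ / cos²φ₁ = 3.6  ⇒  cos φ₁ = cos 18.9° / √3.6 = 0.9461/1.897 = 0.4986.
φ₁ = arccos(0.4986) ≈ 60.1°.

60.1°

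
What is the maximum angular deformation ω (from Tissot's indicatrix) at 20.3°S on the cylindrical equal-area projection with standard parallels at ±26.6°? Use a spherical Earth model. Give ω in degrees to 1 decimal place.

5.5°

Cylindrical equal-area (φ₀ = 26.6°): h = cos φ / cos 26.6° along meridians, k = cos 26.6° / cos φ along parallels; h·k = 1.
At 20.3°: h = 1.049, k = 0.9534; principal scales a = 1.049, b = 0.9534.
sin(ω/2) = (a − b)/(a + b) = 0.09554/2.002 = 0.04772, so ω = 2 arcsin(0.04772) ≈ 5.5°.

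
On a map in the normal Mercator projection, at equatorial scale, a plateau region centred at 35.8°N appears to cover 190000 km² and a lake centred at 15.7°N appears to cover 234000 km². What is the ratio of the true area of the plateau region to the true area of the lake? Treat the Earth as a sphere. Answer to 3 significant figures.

On Mercator the areal scale is sec²φ, so true area = apparent × cos²φ.
True area of plateau region: 190000 × cos²(35.8°) = 190000 × 0.6578 = 125000 km².
True area of lake: 234000 × cos²(15.7°) = 234000 × 0.9268 = 216900 km².
Ratio = 125000 / 216900 ≈ 0.576.

0.576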